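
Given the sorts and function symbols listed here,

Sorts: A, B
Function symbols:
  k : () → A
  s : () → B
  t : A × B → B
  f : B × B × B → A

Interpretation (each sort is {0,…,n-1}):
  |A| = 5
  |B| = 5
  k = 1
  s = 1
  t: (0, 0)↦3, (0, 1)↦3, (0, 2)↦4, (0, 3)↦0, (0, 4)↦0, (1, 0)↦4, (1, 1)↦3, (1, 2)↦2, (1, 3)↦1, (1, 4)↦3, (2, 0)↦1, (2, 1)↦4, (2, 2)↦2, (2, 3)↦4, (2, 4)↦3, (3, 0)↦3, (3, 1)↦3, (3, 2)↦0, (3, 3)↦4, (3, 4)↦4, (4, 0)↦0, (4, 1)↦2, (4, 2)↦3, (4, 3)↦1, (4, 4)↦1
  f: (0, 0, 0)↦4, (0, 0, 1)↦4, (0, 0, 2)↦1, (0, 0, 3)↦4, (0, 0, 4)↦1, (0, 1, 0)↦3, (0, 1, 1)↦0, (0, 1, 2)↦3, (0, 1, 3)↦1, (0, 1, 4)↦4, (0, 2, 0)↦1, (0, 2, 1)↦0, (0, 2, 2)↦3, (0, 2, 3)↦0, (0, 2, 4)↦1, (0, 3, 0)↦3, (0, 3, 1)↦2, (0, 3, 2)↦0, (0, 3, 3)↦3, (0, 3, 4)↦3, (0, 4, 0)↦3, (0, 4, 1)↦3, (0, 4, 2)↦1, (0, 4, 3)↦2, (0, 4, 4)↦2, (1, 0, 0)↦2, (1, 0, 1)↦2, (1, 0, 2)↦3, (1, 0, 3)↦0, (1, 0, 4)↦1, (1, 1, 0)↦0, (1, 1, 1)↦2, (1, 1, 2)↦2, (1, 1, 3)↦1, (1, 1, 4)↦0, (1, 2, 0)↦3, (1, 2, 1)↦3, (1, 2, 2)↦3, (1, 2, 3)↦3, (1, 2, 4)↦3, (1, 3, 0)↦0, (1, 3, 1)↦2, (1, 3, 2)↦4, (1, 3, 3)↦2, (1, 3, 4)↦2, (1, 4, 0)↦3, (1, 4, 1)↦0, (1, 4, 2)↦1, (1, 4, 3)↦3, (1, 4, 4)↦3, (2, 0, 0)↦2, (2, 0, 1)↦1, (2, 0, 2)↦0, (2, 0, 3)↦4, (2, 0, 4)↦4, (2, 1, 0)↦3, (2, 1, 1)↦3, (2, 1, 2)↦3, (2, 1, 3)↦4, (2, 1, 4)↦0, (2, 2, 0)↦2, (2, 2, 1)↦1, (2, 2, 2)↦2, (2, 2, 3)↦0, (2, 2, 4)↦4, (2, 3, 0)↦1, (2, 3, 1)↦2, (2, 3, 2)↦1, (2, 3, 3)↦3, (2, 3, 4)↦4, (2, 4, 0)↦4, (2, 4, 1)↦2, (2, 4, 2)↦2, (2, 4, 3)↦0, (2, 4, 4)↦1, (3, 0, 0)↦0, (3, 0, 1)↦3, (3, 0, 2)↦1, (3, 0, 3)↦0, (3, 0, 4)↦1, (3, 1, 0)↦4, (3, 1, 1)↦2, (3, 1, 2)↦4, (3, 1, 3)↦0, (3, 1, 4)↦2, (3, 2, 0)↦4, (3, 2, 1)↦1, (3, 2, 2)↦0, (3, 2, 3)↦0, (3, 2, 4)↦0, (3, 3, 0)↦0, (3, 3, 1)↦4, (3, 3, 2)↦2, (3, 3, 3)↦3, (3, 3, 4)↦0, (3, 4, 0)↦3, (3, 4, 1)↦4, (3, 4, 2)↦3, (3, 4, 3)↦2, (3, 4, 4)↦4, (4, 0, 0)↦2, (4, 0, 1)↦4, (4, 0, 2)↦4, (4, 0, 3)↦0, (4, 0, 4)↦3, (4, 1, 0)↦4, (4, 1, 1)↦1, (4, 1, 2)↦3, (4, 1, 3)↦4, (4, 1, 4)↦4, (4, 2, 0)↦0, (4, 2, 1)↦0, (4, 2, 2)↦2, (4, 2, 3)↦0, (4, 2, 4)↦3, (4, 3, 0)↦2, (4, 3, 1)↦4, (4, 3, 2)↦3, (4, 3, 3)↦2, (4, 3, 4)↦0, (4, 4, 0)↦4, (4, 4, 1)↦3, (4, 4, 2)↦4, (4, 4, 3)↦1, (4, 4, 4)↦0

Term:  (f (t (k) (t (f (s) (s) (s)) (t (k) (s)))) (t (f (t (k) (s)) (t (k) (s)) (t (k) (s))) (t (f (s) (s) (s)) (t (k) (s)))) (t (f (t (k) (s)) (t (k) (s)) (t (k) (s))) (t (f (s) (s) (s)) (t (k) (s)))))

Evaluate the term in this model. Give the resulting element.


  k = 1
  s = 1
  s = 1
  s = 1
  (f (s) (s) (s)) = f(1, 1, 1) = 2
  k = 1
  s = 1
  (t (k) (s)) = t(1, 1) = 3
  (t (f (s) (s) (s)) (t (k) (s))) = t(2, 3) = 4
  (t (k) (t (f (s) (s) (s)) (t (k) (s)))) = t(1, 4) = 3
  k = 1
  s = 1
  (t (k) (s)) = t(1, 1) = 3
  k = 1
  s = 1
  (t (k) (s)) = t(1, 1) = 3
  k = 1
  s = 1
  (t (k) (s)) = t(1, 1) = 3
  (f (t (k) (s)) (t (k) (s)) (t (k) (s))) = f(3, 3, 3) = 3
  s = 1
  s = 1
  s = 1
  (f (s) (s) (s)) = f(1, 1, 1) = 2
  k = 1
  s = 1
  (t (k) (s)) = t(1, 1) = 3
  (t (f (s) (s) (s)) (t (k) (s))) = t(2, 3) = 4
  (t (f (t (k) (s)) (t (k) (s)) (t (k) (s))) (t (f (s) (s) (s)) (t (k) (s)))) = t(3, 4) = 4
  k = 1
  s = 1
  (t (k) (s)) = t(1, 1) = 3
  k = 1
  s = 1
  (t (k) (s)) = t(1, 1) = 3
  k = 1
  s = 1
  (t (k) (s)) = t(1, 1) = 3
  (f (t (k) (s)) (t (k) (s)) (t (k) (s))) = f(3, 3, 3) = 3
  s = 1
  s = 1
  s = 1
  (f (s) (s) (s)) = f(1, 1, 1) = 2
  k = 1
  s = 1
  (t (k) (s)) = t(1, 1) = 3
  (t (f (s) (s) (s)) (t (k) (s))) = t(2, 3) = 4
  (t (f (t (k) (s)) (t (k) (s)) (t (k) (s))) (t (f (s) (s) (s)) (t (k) (s)))) = t(3, 4) = 4
  (f (t (k) (t (f (s) (s) (s)) (t (k) (s)))) (t (f (t (k) (s)) (t (k) (s)) (t (k) (s))) (t (f (s) (s) (s)) (t (k) (s)))) (t (f (t (k) (s)) (t (k) (s)) (t (k) (s))) (t (f (s) (s) (s)) (t (k) (s))))) = f(3, 4, 4) = 4

value = 4


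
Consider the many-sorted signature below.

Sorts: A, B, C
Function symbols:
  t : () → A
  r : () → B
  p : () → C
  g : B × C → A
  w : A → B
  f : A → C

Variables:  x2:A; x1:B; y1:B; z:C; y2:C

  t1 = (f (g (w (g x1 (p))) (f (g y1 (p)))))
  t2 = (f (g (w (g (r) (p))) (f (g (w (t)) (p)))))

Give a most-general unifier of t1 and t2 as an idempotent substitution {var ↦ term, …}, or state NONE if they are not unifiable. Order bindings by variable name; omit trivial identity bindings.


{x1 ↦ (r), y1 ↦ (w (t))}


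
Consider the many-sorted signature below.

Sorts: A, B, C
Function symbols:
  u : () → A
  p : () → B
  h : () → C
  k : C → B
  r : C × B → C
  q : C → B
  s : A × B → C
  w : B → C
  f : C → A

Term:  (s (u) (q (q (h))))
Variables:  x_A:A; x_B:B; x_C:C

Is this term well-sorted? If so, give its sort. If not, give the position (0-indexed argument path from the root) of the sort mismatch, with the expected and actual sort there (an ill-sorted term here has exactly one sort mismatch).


  (u) : A
      (h) : C
    (q (h)) : B
  (q (q (h))) : ✗ arg 0 at [1, 0] has sort B, expected C

ill-sorted at position [1, 0]: expected C, got B


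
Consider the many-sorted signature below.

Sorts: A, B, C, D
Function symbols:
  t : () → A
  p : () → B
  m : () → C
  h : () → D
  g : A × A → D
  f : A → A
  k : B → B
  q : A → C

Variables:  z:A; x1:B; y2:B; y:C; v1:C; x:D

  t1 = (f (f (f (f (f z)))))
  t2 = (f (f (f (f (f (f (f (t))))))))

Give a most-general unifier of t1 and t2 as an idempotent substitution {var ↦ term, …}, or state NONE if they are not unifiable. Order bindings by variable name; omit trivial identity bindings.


{z ↦ (f (f (t)))}


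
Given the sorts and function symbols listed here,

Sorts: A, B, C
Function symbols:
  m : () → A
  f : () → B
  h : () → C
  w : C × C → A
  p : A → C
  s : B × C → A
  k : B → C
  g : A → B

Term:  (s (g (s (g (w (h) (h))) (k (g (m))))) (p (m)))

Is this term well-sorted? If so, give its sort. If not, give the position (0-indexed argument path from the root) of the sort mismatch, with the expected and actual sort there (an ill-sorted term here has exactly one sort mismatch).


          (h) : C
          (h) : C
        (w (h) (h)) : A
      (g (w (h) (h))) : B
          (m) : A
        (g (m)) : B
      (k (g (m))) : C
    (s (g (w (h) (h))) (k (g (m)))) : A
  (g (s (g (w (h) (h))) (k (g (m))))) : B
    (m) : A
  (p (m)) : C
(s (g (s (g (w (h) (h))) (k (g (m))))) (p (m))) : A

well-sorted; sort = A


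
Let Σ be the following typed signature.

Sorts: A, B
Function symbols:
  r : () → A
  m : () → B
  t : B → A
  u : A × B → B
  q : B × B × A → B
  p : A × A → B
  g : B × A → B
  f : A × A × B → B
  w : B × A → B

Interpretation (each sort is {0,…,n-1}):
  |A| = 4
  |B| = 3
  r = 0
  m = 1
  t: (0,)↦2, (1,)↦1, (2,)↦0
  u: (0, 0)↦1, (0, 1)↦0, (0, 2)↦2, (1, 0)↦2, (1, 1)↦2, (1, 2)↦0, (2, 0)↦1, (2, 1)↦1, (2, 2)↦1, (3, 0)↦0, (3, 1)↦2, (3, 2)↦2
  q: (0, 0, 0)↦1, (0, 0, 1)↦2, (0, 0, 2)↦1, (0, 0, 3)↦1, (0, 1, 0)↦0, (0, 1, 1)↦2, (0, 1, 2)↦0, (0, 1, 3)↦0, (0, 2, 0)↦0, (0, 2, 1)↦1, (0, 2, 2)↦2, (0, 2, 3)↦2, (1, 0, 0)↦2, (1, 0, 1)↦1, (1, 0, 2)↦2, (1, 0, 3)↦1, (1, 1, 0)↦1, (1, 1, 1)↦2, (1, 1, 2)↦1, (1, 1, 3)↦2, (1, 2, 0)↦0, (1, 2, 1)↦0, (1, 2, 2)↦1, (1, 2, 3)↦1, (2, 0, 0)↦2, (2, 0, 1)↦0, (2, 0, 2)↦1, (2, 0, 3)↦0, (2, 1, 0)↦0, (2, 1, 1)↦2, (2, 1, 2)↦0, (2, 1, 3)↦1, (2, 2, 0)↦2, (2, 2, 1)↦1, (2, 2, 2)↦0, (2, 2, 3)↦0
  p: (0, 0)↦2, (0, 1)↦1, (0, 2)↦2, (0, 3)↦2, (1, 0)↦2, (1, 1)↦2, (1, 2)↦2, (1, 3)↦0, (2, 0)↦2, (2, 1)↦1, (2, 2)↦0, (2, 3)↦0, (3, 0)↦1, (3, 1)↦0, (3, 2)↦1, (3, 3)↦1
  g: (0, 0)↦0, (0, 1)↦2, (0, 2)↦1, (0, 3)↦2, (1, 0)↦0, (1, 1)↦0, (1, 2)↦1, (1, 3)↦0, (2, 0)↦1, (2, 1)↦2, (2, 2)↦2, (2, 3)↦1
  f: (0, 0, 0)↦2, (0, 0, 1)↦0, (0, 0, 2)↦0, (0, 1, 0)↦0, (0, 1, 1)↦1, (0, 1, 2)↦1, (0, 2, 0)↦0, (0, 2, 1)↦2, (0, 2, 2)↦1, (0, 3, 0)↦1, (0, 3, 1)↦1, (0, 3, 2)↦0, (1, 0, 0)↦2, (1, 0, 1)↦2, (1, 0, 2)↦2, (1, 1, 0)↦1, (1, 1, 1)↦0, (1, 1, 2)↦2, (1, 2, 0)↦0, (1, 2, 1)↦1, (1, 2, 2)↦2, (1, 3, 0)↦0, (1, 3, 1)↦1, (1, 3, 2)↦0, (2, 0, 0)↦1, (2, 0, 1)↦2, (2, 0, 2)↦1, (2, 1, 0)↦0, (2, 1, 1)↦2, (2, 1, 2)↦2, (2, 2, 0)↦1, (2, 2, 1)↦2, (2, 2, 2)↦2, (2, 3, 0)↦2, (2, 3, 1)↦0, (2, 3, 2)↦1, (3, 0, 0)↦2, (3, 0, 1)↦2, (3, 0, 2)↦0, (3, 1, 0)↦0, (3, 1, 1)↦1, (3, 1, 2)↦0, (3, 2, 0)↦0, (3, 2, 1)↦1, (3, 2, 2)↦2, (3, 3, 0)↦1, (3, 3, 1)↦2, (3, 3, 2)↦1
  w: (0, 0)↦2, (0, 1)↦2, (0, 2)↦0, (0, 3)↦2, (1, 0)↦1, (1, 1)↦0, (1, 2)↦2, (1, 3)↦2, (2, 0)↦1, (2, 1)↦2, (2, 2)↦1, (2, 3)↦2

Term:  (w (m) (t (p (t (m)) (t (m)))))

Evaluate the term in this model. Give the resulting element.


  m = 1
  m = 1
  (t (m)) = t(1,) = 1
  m = 1
  (t (m)) = t(1,) = 1
  (p (t (m)) (t (m))) = p(1, 1) = 2
  (t (p (t (m)) (t (m)))) = t(2,) = 0
  (w (m) (t (p (t (m)) (t (m))))) = w(1, 0) = 1

value = 1


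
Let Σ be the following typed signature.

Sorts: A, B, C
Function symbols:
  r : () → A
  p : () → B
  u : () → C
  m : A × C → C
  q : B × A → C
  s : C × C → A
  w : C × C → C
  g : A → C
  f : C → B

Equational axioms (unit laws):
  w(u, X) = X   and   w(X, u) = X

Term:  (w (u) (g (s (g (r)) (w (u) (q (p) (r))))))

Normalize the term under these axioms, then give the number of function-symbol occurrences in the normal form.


size = 7

1. (w (u) (g (s (g (r)) (w (u) (q (p) (r))))))  →  (g (s (g (r)) (w (u) (q (p) (r)))))
2. (g (s (g (r)) (w (u) (q (p) (r)))))  →  (g (s (g (r)) (q (p) (r))))
normal form: (g (s (g (r)) (q (p) (r))))


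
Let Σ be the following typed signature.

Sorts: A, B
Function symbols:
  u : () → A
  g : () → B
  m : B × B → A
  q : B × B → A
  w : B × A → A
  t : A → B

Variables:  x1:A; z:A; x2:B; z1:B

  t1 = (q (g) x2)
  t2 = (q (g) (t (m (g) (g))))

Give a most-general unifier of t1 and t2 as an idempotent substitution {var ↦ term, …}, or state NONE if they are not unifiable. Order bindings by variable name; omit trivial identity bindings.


{x2 ↦ (t (m (g) (g)))}


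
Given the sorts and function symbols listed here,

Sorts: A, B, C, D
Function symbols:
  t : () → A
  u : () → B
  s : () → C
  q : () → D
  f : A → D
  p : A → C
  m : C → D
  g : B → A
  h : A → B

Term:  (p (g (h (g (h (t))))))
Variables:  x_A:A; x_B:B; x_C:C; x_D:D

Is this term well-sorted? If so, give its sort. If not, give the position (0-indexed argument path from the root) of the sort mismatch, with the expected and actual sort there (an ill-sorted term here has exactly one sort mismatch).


well-sorted; sort = C

          (t) : A
        (h (t)) : B
      (g (h (t))) : A
    (h (g (h (t)))) : B
  (g (h (g (h (t))))) : A
(p (g (h (g (h (t)))))) : C


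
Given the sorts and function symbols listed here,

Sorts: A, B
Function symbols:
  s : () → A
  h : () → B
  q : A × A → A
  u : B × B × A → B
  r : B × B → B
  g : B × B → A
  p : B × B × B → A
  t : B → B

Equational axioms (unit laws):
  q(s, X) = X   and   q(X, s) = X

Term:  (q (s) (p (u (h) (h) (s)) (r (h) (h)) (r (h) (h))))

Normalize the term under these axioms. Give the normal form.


1. (q (s) (p (u (h) (h) (s)) (r (h) (h)) (r (h) (h))))  →  (p (u (h) (h) (s)) (r (h) (h)) (r (h) (h)))

normal form = (p (u (h) (h) (s)) (r (h) (h)) (r (h) (h)))


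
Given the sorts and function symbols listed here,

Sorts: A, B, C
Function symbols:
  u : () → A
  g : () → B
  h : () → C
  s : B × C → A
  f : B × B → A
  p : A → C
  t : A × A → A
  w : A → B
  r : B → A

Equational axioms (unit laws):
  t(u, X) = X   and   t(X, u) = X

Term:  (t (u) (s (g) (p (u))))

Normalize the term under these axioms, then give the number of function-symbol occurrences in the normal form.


size = 4

1. (t (u) (s (g) (p (u))))  →  (s (g) (p (u)))
normal form: (s (g) (p (u)))


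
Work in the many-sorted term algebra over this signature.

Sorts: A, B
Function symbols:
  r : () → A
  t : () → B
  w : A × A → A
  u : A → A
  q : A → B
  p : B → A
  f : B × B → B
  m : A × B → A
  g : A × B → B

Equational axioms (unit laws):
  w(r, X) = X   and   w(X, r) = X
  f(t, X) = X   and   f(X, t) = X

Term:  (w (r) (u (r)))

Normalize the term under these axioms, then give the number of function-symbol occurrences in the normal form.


1. (w (r) (u (r)))  →  (u (r))
normal form: (u (r))

size = 2


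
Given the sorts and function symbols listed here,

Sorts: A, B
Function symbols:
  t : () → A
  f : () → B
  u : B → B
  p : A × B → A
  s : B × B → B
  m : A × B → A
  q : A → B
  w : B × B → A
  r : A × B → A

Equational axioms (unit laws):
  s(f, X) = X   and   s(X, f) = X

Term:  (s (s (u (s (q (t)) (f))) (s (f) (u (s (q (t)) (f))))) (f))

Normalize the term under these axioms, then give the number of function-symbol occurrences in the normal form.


1. (s (s (u (s (q (t)) (f))) (s (f) (u (s (q (t)) (f))))) (f))  →  (s (u (s (q (t)) (f))) (s (f) (u (s (q (t)) (f)))))
2. (s (u (s (q (t)) (f))) (s (f) (u (s (q (t)) (f)))))  →  (s (u (q (t))) (s (f) (u (s (q (t)) (f)))))
3. (s (u (q (t))) (s (f) (u (s (q (t)) (f)))))  →  (s (u (q (t))) (u (s (q (t)) (f))))
4. (s (u (q (t))) (u (s (q (t)) (f))))  →  (s (u (q (t))) (u (q (t))))
normal form: (s (u (q (t))) (u (q (t))))

size = 7


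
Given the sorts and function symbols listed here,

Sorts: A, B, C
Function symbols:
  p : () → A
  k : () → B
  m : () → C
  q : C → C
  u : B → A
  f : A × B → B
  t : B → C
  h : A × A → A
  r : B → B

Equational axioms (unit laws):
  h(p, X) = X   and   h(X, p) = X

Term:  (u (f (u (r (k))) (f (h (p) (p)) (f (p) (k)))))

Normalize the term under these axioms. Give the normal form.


1. (u (f (u (r (k))) (f (h (p) (p)) (f (p) (k)))))  →  (u (f (u (r (k))) (f (p) (f (p) (k)))))

normal form = (u (f (u (r (k))) (f (p) (f (p) (k)))))


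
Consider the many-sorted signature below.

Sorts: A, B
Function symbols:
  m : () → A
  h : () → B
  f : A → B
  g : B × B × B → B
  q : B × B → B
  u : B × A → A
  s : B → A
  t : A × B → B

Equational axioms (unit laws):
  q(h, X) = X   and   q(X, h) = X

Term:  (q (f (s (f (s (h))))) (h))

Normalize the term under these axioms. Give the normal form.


1. (q (f (s (f (s (h))))) (h))  →  (f (s (f (s (h)))))

normal form = (f (s (f (s (h)))))


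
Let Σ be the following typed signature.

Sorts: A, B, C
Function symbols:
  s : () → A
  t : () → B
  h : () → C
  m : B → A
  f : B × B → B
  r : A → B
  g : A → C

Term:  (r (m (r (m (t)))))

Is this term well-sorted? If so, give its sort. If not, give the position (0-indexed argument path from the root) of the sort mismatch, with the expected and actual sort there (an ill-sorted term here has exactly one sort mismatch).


        (t) : B
      (m (t)) : A
    (r (m (t))) : B
  (m (r (m (t)))) : A
(r (m (r (m (t))))) : B

well-sorted; sort = B


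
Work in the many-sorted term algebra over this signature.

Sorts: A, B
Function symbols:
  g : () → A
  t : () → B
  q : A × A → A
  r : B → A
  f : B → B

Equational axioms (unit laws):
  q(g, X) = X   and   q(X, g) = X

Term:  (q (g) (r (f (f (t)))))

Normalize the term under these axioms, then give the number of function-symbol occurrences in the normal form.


1. (q (g) (r (f (f (t)))))  →  (r (f (f (t))))
normal form: (r (f (f (t))))

size = 4


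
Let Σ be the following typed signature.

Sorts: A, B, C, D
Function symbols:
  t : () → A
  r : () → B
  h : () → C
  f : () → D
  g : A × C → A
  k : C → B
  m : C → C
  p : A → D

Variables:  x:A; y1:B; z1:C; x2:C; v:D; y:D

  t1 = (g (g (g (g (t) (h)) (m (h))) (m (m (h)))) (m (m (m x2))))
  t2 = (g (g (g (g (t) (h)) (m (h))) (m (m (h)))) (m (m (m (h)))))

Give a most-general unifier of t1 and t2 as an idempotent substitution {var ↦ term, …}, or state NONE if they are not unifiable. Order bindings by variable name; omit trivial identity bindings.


{x2 ↦ (h)}


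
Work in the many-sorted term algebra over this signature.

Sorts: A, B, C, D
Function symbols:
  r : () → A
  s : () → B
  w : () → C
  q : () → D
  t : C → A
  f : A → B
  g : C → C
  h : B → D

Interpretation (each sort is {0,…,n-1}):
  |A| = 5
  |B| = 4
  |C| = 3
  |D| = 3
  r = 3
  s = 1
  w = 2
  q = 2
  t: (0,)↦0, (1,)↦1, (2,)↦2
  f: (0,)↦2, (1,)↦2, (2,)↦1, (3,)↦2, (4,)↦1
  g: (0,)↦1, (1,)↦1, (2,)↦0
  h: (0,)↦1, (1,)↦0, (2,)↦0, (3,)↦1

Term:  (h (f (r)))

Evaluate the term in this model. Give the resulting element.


  r = 3
  (f (r)) = f(3,) = 2
  (h (f (r))) = h(2,) = 0

value = 0


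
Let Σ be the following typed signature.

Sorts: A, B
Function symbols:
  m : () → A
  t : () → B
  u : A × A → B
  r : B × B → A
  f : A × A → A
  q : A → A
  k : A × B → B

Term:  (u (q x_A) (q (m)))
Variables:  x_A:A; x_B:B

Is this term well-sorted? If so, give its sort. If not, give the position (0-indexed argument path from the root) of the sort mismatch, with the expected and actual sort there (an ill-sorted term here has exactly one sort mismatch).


    x_A : A
  (q x_A) : A
    (m) : A
  (q (m)) : A
(u (q x_A) (q (m))) : B

well-sorted; sort = B


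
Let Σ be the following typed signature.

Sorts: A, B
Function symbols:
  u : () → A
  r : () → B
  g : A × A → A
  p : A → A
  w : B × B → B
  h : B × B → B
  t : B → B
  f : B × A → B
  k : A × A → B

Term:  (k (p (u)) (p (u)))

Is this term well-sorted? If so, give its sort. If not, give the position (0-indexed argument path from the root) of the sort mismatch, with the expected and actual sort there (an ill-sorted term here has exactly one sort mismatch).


    (u) : A
  (p (u)) : A
    (u) : A
  (p (u)) : A
(k (p (u)) (p (u))) : B

well-sorted; sort = B


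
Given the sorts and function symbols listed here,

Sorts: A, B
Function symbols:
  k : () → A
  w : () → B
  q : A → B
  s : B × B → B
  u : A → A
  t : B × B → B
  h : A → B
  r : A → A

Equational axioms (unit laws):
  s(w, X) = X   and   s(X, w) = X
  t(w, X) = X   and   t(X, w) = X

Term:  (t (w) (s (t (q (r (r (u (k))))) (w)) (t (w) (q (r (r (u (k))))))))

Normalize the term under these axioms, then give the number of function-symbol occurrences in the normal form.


size = 11

1. (t (w) (s (t (q (r (r (u (k))))) (w)) (t (w) (q (r (r (u (k))))))))  →  (s (t (q (r (r (u (k))))) (w)) (t (w) (q (r (r (u (k)))))))
2. (s (t (q (r (r (u (k))))) (w)) (t (w) (q (r (r (u (k)))))))  →  (s (q (r (r (u (k))))) (t (w) (q (r (r (u (k)))))))
3. (s (q (r (r (u (k))))) (t (w) (q (r (r (u (k)))))))  →  (s (q (r (r (u (k))))) (q (r (r (u (k))))))
normal form: (s (q (r (r (u (k))))) (q (r (r (u (k))))))


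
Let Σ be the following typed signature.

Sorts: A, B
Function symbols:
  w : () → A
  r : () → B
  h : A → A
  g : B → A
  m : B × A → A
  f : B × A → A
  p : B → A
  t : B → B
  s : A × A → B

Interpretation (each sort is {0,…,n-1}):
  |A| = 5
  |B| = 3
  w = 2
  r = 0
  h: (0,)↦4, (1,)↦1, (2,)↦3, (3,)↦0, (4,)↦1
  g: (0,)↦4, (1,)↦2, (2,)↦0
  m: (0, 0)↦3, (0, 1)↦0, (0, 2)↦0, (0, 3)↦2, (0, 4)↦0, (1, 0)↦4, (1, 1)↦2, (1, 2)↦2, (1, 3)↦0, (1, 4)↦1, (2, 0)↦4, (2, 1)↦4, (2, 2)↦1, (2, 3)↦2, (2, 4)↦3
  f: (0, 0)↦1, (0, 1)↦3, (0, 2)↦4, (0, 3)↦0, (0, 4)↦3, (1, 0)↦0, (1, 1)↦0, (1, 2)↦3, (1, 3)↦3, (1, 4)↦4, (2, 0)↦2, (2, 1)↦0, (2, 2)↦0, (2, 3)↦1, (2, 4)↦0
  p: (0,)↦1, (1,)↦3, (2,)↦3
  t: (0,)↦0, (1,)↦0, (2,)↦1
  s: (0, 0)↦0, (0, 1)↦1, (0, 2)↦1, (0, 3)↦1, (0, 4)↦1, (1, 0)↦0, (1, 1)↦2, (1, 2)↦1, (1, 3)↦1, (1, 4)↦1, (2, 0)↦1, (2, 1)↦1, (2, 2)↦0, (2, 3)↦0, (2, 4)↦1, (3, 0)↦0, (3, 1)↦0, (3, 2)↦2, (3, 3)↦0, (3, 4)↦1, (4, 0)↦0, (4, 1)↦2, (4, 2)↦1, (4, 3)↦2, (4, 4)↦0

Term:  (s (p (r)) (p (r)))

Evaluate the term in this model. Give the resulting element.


value = 2

  r = 0
  (p (r)) = p(0,) = 1
  r = 0
  (p (r)) = p(0,) = 1
  (s (p (r)) (p (r))) = s(1, 1) = 2


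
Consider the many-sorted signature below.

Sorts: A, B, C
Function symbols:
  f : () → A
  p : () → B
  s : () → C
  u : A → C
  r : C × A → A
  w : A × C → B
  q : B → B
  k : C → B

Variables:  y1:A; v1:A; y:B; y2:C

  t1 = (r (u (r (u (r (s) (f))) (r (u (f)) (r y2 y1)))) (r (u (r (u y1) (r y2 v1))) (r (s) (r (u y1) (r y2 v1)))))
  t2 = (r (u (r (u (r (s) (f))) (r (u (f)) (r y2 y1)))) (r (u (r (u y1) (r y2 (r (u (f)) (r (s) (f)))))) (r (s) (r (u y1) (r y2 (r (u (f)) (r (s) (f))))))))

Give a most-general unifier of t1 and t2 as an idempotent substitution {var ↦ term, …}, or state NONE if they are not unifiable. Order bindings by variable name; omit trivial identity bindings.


{v1 ↦ (r (u (f)) (r (s) (f)))}


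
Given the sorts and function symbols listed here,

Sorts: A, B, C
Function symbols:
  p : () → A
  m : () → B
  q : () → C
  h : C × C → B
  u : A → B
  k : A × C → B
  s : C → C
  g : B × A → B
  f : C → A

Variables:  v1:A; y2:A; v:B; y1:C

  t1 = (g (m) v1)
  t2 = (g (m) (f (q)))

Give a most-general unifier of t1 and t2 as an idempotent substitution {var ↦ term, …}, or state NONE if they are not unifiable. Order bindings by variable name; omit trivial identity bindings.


{v1 ↦ (f (q))}


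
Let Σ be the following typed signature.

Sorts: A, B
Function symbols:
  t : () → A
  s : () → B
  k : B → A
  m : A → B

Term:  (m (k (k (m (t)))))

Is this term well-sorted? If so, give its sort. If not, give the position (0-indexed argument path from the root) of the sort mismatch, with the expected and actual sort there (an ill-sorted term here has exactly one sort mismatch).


        (t) : A
      (m (t)) : B
    (k (m (t))) : A
  (k (k (m (t)))) : ✗ arg 0 at [0, 0] has sort A, expected B

ill-sorted at position [0, 0]: expected B, got A


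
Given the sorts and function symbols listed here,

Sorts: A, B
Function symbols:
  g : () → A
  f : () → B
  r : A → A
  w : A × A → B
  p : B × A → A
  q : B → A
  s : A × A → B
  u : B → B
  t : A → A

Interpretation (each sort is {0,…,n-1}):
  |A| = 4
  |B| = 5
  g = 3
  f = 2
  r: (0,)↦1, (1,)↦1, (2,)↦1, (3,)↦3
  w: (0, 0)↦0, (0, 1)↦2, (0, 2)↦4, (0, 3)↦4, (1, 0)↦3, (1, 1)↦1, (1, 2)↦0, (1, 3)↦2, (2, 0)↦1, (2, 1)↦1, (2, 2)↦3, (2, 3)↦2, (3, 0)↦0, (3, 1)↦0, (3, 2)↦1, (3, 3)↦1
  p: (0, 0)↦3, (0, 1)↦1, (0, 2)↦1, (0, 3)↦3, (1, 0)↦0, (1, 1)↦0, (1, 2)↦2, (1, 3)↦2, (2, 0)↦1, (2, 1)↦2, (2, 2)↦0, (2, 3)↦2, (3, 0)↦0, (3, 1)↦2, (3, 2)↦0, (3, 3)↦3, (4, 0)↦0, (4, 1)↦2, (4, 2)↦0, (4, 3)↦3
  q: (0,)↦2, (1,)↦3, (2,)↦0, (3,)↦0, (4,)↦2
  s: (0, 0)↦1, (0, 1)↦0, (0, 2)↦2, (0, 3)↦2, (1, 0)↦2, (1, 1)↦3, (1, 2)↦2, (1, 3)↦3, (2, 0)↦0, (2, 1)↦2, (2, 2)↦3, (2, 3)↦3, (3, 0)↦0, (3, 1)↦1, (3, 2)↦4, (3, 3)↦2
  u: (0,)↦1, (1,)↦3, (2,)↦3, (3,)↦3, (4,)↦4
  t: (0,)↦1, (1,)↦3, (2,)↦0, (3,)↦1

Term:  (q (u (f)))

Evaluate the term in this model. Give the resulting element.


  f = 2
  (u (f)) = u(2,) = 3
  (q (u (f))) = q(3,) = 0

value = 0


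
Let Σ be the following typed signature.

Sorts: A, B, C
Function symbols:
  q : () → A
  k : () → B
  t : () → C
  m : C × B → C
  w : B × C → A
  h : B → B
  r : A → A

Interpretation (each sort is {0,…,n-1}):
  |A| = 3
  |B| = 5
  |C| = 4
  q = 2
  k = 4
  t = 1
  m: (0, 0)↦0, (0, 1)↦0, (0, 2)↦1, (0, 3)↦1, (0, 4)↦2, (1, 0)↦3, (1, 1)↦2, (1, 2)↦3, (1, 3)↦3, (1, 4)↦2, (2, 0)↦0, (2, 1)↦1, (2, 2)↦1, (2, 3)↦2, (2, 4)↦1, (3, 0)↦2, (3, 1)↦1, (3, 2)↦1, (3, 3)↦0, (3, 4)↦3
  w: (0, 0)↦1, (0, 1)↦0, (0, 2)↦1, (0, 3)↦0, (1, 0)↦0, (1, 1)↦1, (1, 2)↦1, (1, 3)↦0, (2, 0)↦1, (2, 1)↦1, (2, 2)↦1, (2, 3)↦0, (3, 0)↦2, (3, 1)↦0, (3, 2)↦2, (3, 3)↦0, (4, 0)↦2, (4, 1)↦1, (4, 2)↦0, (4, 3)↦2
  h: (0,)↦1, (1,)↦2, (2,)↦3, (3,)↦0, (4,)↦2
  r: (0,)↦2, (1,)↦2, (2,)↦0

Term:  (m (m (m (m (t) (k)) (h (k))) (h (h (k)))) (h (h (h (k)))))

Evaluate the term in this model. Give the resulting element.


  t = 1
  k = 4
  (m (t) (k)) = m(1, 4) = 2
  k = 4
  (h (k)) = h(4,) = 2
  (m (m (t) (k)) (h (k))) = m(2, 2) = 1
  k = 4
  (h (k)) = h(4,) = 2
  (h (h (k))) = h(2,) = 3
  (m (m (m (t) (k)) (h (k))) (h (h (k)))) = m(1, 3) = 3
  k = 4
  (h (k)) = h(4,) = 2
  (h (h (k))) = h(2,) = 3
  (h (h (h (k)))) = h(3,) = 0
  (m (m (m (m (t) (k)) (h (k))) (h (h (k)))) (h (h (h (k))))) = m(3, 0) = 2

value = 2


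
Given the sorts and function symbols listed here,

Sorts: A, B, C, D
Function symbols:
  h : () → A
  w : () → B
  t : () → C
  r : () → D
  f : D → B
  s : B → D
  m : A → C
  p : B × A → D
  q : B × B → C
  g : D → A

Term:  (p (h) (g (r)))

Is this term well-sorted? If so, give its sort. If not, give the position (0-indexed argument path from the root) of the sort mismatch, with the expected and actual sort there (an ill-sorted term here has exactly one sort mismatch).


ill-sorted at position [0]: expected B, got A

  (h) : A
    (r) : D
  (g (r)) : A
(p (h) (g (r))) : ✗ arg 0 at [0] has sort A, expected B


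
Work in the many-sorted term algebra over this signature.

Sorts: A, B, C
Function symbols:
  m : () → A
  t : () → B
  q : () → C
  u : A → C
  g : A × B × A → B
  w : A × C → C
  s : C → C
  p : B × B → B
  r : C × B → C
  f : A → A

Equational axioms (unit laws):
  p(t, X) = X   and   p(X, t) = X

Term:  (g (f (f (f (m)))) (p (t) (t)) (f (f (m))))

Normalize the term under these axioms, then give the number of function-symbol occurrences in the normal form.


1. (g (f (f (f (m)))) (p (t) (t)) (f (f (m))))  →  (g (f (f (f (m)))) (t) (f (f (m))))
normal form: (g (f (f (f (m)))) (t) (f (f (m))))

size = 9


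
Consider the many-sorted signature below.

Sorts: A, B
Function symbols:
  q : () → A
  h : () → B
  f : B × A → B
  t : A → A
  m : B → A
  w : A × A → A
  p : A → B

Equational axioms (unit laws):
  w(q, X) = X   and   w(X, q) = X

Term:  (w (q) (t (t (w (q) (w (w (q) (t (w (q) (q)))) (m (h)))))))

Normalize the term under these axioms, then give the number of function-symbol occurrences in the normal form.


1. (w (q) (t (t (w (q) (w (w (q) (t (w (q) (q)))) (m (h)))))))  →  (t (t (w (q) (w (w (q) (t (w (q) (q)))) (m (h))))))
2. (t (t (w (q) (w (w (q) (t (w (q) (q)))) (m (h))))))  →  (t (t (w (w (q) (t (w (q) (q)))) (m (h)))))
3. (t (t (w (w (q) (t (w (q) (q)))) (m (h)))))  →  (t (t (w (t (w (q) (q))) (m (h)))))
4. (t (t (w (t (w (q) (q))) (m (h)))))  →  (t (t (w (t (q)) (m (h)))))
normal form: (t (t (w (t (q)) (m (h)))))

size = 7


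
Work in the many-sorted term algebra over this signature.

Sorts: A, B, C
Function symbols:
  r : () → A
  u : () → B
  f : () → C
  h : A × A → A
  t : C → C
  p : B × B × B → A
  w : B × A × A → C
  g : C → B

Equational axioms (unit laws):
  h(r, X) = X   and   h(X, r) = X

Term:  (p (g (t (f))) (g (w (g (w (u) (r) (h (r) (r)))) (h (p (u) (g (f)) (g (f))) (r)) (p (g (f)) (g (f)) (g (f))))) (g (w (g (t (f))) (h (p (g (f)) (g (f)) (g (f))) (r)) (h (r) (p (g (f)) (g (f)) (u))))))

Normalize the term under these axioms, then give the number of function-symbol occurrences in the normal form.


size = 42

1. (p (g (t (f))) (g (w (g (w (u) (r) (h (r) (r)))) (h (p (u) (g (f)) (g (f))) (r)) (p (g (f)) (g (f)) (g (f))))) (g (w (g (t (f))) (h (p (g (f)) (g (f)) (g (f))) (r)) (h (r) (p (g (f)) (g (f)) (u))))))  →  (p (g (t (f))) (g (w (g (w (u) (r) (r))) (h (p (u) (g (f)) (g (f))) (r)) (p (g (f)) (g (f)) (g (f))))) (g (w (g (t (f))) (h (p (g (f)) (g (f)) (g (f))) (r)) (h (r) (p (g (f)) (g (f)) (u))))))
2. (p (g (t (f))) (g (w (g (w (u) (r) (r))) (h (p (u) (g (f)) (g (f))) (r)) (p (g (f)) (g (f)) (g (f))))) (g (w (g (t (f))) (h (p (g (f)) (g (f)) (g (f))) (r)) (h (r) (p (g (f)) (g (f)) (u))))))  →  (p (g (t (f))) (g (w (g (w (u) (r) (r))) (p (u) (g (f)) (g (f))) (p (g (f)) (g (f)) (g (f))))) (g (w (g (t (f))) (h (p (g (f)) (g (f)) (g (f))) (r)) (h (r) (p (g (f)) (g (f)) (u))))))
3. (p (g (t (f))) (g (w (g (w (u) (r) (r))) (p (u) (g (f)) (g (f))) (p (g (f)) (g (f)) (g (f))))) (g (w (g (t (f))) (h (p (g (f)) (g (f)) (g (f))) (r)) (h (r) (p (g (f)) (g (f)) (u))))))  →  (p (g (t (f))) (g (w (g (w (u) (r) (r))) (p (u) (g (f)) (g (f))) (p (g (f)) (g (f)) (g (f))))) (g (w (g (t (f))) (p (g (f)) (g (f)) (g (f))) (h (r) (p (g (f)) (g (f)) (u))))))
4. (p (g (t (f))) (g (w (g (w (u) (r) (r))) (p (u) (g (f)) (g (f))) (p (g (f)) (g (f)) (g (f))))) (g (w (g (t (f))) (p (g (f)) (g (f)) (g (f))) (h (r) (p (g (f)) (g (f)) (u))))))  →  (p (g (t (f))) (g (w (g (w (u) (r) (r))) (p (u) (g (f)) (g (f))) (p (g (f)) (g (f)) (g (f))))) (g (w (g (t (f))) (p (g (f)) (g (f)) (g (f))) (p (g (f)) (g (f)) (u)))))
normal form: (p (g (t (f))) (g (w (g (w (u) (r) (r))) (p (u) (g (f)) (g (f))) (p (g (f)) (g (f)) (g (f))))) (g (w (g (t (f))) (p (g (f)) (g (f)) (g (f))) (p (g (f)) (g (f)) (u)))))


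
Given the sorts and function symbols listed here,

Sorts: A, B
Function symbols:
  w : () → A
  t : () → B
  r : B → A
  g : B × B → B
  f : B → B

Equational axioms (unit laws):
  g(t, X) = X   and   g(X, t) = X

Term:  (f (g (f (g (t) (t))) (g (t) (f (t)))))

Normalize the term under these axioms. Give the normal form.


1. (f (g (f (g (t) (t))) (g (t) (f (t)))))  →  (f (g (f (t)) (g (t) (f (t)))))
2. (f (g (f (t)) (g (t) (f (t)))))  →  (f (g (f (t)) (f (t))))

normal form = (f (g (f (t)) (f (t))))


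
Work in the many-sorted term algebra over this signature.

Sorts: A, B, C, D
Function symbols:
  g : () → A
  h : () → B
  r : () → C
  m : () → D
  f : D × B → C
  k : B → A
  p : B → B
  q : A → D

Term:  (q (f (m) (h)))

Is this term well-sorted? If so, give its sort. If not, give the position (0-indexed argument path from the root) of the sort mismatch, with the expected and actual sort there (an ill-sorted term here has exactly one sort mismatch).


    (m) : D
    (h) : B
  (f (m) (h)) : C
(q (f (m) (h))) : ✗ arg 0 at [0] has sort C, expected A

ill-sorted at position [0]: expected A, got C


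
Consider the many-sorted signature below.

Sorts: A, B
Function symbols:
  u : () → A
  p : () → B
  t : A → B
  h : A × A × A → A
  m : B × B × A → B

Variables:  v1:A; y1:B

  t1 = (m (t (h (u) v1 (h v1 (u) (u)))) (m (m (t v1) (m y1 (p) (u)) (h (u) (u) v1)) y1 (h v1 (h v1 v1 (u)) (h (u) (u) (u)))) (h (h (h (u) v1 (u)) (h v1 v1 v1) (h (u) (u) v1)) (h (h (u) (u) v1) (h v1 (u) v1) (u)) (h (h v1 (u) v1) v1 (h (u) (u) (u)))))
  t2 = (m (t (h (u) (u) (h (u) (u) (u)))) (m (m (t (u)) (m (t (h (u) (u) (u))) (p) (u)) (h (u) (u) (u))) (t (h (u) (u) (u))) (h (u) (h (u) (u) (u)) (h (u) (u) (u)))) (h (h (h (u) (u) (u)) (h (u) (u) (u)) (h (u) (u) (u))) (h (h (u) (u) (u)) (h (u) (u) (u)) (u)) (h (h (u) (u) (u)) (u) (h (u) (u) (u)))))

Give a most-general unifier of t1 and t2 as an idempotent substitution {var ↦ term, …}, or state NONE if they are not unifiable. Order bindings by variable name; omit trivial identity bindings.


{v1 ↦ (u), y1 ↦ (t (h (u) (u) (u)))}


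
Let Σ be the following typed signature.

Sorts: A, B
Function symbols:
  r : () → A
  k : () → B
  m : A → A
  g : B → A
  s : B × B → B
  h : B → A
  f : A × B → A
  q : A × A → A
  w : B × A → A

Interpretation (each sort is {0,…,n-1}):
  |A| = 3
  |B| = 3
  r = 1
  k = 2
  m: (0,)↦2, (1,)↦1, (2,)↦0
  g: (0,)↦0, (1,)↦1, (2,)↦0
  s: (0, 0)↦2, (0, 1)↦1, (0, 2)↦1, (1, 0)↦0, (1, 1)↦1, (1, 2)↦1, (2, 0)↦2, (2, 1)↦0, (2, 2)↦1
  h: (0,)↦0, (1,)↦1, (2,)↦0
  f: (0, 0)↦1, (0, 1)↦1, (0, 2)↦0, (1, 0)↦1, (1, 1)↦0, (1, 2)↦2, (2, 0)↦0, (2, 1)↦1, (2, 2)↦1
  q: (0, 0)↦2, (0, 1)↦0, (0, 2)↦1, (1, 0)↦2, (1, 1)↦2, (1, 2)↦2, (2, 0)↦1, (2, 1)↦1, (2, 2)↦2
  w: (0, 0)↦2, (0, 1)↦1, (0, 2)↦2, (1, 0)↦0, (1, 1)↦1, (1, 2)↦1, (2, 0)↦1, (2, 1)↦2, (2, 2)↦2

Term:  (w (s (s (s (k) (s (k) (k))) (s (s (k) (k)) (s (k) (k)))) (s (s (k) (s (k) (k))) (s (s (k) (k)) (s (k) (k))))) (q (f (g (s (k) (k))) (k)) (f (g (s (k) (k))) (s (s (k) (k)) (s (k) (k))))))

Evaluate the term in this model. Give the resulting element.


  k = 2
  k = 2
  k = 2
  (s (k) (k)) = s(2, 2) = 1
  (s (k) (s (k) (k))) = s(2, 1) = 0
  k = 2
  k = 2
  (s (k) (k)) = s(2, 2) = 1
  k = 2
  k = 2
  (s (k) (k)) = s(2, 2) = 1
  (s (s (k) (k)) (s (k) (k))) = s(1, 1) = 1
  (s (s (k) (s (k) (k))) (s (s (k) (k)) (s (k) (k)))) = s(0, 1) = 1
  k = 2
  k = 2
  k = 2
  (s (k) (k)) = s(2, 2) = 1
  (s (k) (s (k) (k))) = s(2, 1) = 0
  k = 2
  k = 2
  (s (k) (k)) = s(2, 2) = 1
  k = 2
  k = 2
  (s (k) (k)) = s(2, 2) = 1
  (s (s (k) (k)) (s (k) (k))) = s(1, 1) = 1
  (s (s (k) (s (k) (k))) (s (s (k) (k)) (s (k) (k)))) = s(0, 1) = 1
  (s (s (s (k) (s (k) (k))) (s (s (k) (k)) (s (k) (k)))) (s (s (k) (s (k) (k))) (s (s (k) (k)) (s (k) (k))))) = s(1, 1) = 1
  k = 2
  k = 2
  (s (k) (k)) = s(2, 2) = 1
  (g (s (k) (k))) = g(1,) = 1
  k = 2
  (f (g (s (k) (k))) (k)) = f(1, 2) = 2
  k = 2
  k = 2
  (s (k) (k)) = s(2, 2) = 1
  (g (s (k) (k))) = g(1,) = 1
  k = 2
  k = 2
  (s (k) (k)) = s(2, 2) = 1
  k = 2
  k = 2
  (s (k) (k)) = s(2, 2) = 1
  (s (s (k) (k)) (s (k) (k))) = s(1, 1) = 1
  (f (g (s (k) (k))) (s (s (k) (k)) (s (k) (k)))) = f(1, 1) = 0
  (q (f (g (s (k) (k))) (k)) (f (g (s (k) (k))) (s (s (k) (k)) (s (k) (k))))) = q(2, 0) = 1
  (w (s (s (s (k) (s (k) (k))) (s (s (k) (k)) (s (k) (k)))) (s (s (k) (s (k) (k))) (s (s (k) (k)) (s (k) (k))))) (q (f (g (s (k) (k))) (k)) (f (g (s (k) (k))) (s (s (k) (k)) (s (k) (k)))))) = w(1, 1) = 1

value = 1


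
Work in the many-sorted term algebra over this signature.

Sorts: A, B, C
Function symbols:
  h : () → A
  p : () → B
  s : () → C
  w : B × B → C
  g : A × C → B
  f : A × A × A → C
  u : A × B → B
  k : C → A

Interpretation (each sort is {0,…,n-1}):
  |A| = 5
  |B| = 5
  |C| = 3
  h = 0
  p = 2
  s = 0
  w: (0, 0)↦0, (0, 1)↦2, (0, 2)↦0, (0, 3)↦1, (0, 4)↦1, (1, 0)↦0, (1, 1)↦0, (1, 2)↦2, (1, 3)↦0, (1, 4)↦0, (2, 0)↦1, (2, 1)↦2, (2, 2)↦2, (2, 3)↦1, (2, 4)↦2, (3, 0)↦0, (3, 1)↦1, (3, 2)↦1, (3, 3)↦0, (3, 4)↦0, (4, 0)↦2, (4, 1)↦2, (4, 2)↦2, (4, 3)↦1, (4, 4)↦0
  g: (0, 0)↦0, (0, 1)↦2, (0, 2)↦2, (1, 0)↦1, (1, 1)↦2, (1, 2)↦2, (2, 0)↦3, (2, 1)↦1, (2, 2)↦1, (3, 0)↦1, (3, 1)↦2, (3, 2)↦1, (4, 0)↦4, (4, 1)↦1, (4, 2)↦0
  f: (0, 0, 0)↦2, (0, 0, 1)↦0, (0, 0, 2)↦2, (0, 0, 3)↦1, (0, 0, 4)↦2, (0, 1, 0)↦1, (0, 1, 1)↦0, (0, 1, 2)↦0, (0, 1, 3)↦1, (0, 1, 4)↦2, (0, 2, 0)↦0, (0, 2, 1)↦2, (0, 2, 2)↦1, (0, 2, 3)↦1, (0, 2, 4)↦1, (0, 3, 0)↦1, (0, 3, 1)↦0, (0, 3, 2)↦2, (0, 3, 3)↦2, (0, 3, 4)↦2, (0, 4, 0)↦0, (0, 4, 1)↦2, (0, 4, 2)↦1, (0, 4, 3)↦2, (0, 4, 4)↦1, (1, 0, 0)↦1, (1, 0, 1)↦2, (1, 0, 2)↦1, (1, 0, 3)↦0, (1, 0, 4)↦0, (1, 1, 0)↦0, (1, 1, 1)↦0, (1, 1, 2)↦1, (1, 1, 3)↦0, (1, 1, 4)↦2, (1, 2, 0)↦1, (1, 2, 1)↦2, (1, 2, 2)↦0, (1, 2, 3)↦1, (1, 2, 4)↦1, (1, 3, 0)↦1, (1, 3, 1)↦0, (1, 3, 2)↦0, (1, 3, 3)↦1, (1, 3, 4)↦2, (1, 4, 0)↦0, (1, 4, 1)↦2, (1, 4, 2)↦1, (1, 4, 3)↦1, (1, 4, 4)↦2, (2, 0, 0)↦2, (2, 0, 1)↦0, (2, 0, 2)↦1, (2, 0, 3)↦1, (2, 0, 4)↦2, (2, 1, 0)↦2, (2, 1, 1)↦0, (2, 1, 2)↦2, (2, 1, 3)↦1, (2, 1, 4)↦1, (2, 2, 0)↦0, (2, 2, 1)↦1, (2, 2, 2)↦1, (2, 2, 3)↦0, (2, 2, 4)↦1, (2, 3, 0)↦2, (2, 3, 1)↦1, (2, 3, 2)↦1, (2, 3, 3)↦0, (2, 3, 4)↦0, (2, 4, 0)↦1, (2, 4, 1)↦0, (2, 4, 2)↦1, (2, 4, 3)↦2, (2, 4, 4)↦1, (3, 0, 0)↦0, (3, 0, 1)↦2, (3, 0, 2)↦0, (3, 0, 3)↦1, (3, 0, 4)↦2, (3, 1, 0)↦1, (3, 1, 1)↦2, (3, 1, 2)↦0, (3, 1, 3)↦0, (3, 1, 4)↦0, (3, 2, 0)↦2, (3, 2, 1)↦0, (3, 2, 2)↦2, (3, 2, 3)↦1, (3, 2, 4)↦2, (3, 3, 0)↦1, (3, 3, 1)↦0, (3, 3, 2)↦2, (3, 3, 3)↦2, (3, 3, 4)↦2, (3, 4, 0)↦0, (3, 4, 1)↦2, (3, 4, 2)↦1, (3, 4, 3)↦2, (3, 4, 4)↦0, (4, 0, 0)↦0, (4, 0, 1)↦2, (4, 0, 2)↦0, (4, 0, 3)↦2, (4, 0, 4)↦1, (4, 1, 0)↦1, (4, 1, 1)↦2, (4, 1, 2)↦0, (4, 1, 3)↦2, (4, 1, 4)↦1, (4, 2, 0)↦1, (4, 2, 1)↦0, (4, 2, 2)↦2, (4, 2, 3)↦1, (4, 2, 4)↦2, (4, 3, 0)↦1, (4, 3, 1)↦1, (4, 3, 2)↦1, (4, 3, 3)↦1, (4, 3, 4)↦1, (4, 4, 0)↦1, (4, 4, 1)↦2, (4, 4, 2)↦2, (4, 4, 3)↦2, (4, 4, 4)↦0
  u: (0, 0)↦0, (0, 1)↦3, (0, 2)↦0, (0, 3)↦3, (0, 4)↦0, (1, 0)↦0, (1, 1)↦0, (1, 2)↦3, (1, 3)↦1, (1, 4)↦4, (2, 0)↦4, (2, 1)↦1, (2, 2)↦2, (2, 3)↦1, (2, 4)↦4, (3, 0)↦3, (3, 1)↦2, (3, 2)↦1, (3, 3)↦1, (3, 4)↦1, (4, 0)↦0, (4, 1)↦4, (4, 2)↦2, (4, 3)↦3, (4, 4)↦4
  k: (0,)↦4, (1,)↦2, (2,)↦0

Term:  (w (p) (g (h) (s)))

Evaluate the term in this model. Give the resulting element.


  p = 2
  h = 0
  s = 0
  (g (h) (s)) = g(0, 0) = 0
  (w (p) (g (h) (s))) = w(2, 0) = 1

value = 1


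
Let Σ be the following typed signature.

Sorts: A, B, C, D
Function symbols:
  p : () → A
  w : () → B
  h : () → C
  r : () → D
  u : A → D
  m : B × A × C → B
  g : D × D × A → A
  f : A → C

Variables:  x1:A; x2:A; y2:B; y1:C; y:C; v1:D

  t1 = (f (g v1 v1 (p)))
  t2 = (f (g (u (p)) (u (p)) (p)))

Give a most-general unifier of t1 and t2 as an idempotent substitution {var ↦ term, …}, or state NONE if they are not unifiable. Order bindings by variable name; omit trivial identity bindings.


{v1 ↦ (u (p))}


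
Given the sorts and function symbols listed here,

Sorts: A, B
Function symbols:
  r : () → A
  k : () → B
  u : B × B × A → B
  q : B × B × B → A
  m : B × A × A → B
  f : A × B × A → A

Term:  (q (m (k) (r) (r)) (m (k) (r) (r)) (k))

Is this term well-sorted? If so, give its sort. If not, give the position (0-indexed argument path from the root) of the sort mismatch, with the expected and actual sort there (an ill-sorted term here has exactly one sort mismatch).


    (k) : B
    (r) : A
    (r) : A
  (m (k) (r) (r)) : B
    (k) : B
    (r) : A
    (r) : A
  (m (k) (r) (r)) : B
  (k) : B
(q (m (k) (r) (r)) (m (k) (r) (r)) (k)) : A

well-sorted; sort = A


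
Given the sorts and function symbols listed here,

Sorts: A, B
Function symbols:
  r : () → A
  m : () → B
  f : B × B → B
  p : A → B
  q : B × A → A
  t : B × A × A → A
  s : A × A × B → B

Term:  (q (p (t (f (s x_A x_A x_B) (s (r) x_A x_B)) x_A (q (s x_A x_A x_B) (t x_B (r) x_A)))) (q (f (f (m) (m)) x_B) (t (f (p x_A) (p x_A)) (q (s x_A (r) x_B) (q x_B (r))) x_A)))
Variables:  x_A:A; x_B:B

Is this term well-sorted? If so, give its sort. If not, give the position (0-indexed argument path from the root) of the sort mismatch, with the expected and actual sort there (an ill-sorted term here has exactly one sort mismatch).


          x_A : A
          x_A : A
          x_B : B
        (s x_A x_A x_B) : B
          (r) : A
          x_A : A
          x_B : B
        (s (r) x_A x_B) : B
      (f (s x_A x_A x_B) (s (r) x_A x_B)) : B
      x_A : A
          x_A : A
          x_A : A
          x_B : B
        (s x_A x_A x_B) : B
          x_B : B
          (r) : A
          x_A : A
        (t x_B (r) x_A) : A
      (q (s x_A x_A x_B) (t x_B (r) x_A)) : A
    (t (f (s x_A x_A x_B) (s (r) x_A x_B)) x_A (q (s x_A x_A x_B) (t x_B (r) x_A))) : A
  (p (t (f (s x_A x_A x_B) (s (r) x_A x_B)) x_A (q (s x_A x_A x_B) (t x_B (r) x_A)))) : B
        (m) : B
        (m) : B
      (f (m) (m)) : B
      x_B : B
    (f (f (m) (m)) x_B) : B
          x_A : A
        (p x_A) : B
          x_A : A
        (p x_A) : B
      (f (p x_A) (p x_A)) : B
          x_A : A
          (r) : A
          x_B : B
        (s x_A (r) x_B) : B
          x_B : B
          (r) : A
        (q x_B (r)) : A
      (q (s x_A (r) x_B) (q x_B (r))) : A
      x_A : A
    (t (f (p x_A) (p x_A)) (q (s x_A (r) x_B) (q x_B (r))) x_A) : A
  (q (f (f (m) (m)) x_B) (t (f (p x_A) (p x_A)) (q (s x_A (r) x_B) (q x_B (r))) x_A)) : A
(q (p (t (f (s x_A x_A x_B) (s (r) x_A x_B)) x_A (q (s x_A x_A x_B) (t x_B (r) x_A)))) (q (f (f (m) (m)) x_B) (t (f (p x_A) (p x_A)) (q (s x_A (r) x_B) (q x_B (r))) x_A))) : A

well-sorted; sort = A
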